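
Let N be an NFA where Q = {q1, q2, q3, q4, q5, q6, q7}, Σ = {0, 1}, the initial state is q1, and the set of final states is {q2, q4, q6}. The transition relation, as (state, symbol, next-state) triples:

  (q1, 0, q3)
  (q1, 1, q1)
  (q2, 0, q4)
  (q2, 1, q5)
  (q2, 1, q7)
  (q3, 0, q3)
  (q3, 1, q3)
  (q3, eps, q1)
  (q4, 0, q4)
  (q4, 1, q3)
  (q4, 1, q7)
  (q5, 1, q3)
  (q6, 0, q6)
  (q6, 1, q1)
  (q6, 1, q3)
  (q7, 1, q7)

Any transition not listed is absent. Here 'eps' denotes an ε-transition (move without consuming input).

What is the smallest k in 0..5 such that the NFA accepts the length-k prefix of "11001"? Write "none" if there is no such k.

Start in {q1}.
Read '1': {q1} → {q1}.
Read '1': {q1} → {q1}.
Read '0': {q1} → {q1, q3}.
Read '0': {q1, q3} → {q1, q3}.
Read '1': {q1, q3} → {q1, q3}.
No reachable set along the way intersects F.

none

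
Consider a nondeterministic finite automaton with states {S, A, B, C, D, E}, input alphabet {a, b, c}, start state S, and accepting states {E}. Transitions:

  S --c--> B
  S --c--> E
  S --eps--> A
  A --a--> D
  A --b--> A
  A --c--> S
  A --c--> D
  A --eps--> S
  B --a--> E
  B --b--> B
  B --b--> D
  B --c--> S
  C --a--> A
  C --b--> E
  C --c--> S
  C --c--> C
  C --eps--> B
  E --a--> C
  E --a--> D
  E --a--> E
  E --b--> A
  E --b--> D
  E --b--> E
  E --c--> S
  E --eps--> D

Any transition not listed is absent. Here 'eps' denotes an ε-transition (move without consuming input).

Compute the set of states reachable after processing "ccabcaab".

Start: ε-closure({S}) = {S, A}.
Read 'c': {S, A} → {S, A, B, D, E}.
Read 'c': {S, A, B, D, E} → {S, A, B, D, E}.
Read 'a': {S, A, B, D, E} → {B, C, D, E}.
Read 'b': {B, C, D, E} → {S, A, B, D, E}.
Read 'c': {S, A, B, D, E} → {S, A, B, D, E}.
Read 'a': {S, A, B, D, E} → {B, C, D, E}.
Read 'a': {B, C, D, E} → {S, A, B, C, D, E}.
Read 'b': {S, A, B, C, D, E} → {S, A, B, D, E}.

{S, A, B, D, E}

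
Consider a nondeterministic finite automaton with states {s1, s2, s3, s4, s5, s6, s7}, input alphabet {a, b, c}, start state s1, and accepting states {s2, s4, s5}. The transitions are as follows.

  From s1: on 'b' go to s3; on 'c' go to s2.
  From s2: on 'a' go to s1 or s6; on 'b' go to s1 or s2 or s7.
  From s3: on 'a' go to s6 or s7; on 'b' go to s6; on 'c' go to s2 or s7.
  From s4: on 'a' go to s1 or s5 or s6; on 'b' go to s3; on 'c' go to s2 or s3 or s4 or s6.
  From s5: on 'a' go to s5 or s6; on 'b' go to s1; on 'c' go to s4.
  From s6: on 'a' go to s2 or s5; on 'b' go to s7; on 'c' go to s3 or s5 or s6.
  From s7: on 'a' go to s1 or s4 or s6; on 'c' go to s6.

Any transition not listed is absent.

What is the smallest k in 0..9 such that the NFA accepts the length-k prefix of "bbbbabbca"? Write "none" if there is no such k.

none

Start in {s1}.
Read 'b': s1→{s3}; now {s3}.
Read 'b': s3→{s6}; now {s6}.
Read 'b': s6→{s7}; now {s7}.
Read 'b': s7→∅; now ∅.
The set is empty and remains empty for the remaining 5 symbols.
No reachable set along the way intersects F.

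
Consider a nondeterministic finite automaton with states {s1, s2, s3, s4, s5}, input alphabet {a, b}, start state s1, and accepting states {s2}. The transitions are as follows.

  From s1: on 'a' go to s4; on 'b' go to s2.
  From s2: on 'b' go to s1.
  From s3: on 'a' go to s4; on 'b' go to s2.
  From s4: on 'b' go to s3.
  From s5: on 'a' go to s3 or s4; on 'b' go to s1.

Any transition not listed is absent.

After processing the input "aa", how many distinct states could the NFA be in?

Start in {s1}.
Read 'a': {s1} → {s4}.
Read 'a': {s4} → ∅.
That set has 0 states.

0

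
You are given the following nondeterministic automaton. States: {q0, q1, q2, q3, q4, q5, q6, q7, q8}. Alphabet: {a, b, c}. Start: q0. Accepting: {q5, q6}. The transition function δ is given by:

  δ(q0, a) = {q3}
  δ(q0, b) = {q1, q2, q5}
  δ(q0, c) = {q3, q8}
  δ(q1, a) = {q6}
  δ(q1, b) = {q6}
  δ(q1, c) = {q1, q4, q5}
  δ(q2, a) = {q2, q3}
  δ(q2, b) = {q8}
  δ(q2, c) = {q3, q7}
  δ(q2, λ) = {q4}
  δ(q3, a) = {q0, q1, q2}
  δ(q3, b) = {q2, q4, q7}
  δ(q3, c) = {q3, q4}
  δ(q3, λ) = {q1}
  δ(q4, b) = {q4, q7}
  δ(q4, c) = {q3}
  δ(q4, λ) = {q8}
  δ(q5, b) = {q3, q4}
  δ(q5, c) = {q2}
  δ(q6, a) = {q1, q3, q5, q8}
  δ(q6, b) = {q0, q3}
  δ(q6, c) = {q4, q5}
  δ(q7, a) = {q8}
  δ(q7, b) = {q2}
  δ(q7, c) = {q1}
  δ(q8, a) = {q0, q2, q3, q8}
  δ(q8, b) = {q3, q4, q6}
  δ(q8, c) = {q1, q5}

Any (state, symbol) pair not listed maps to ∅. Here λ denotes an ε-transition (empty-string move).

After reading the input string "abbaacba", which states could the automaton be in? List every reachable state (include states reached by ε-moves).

Start in {q0}.
Read 'a': q0→{q3}; union {q3}; ε-closure = {q1, q3}.
Read 'b': q1→{q6}, q3→{q2, q4, q7}; union {q2, q4, q6, q7}; ε-closure = {q2, q4, q6, q7, q8}.
Read 'b': q2→{q8}, q4→{q4, q7}, q6→{q0, q3}, q7→{q2}, q8→{q3, q4, q6}; union {q0, q2, q3, q4, q6, q7, q8}; ε-closure = {q0, q1, q2, q3, q4, q6, q7, q8}.
Read 'a': q0→{q3}, q1→{q6}, q2→{q2, q3}, q3→{q0, q1, q2}, q4→∅, q6→{q1, q3, q5, q8}, q7→{q8}, q8→{q0, q2, q3, q8}; union {q0, q1, q2, q3, q5, q6, q8}; ε-closure = {q0, q1, q2, q3, q4, q5, q6, q8}.
Read 'a': q0→{q3}, q1→{q6}, q2→{q2, q3}, q3→{q0, q1, q2}, q4→∅, q5→∅, q6→{q1, q3, q5, q8}, q8→{q0, q2, q3, q8}; union {q0, q1, q2, q3, q5, q6, q8}; ε-closure = {q0, q1, q2, q3, q4, q5, q6, q8}.
Read 'c': q0→{q3, q8}, q1→{q1, q4, q5}, q2→{q3, q7}, q3→{q3, q4}, q4→{q3}, q5→{q2}, q6→{q4, q5}, q8→{q1, q5}; now {q1, q2, q3, q4, q5, q7, q8}.
Read 'b': q1→{q6}, q2→{q8}, q3→{q2, q4, q7}, q4→{q4, q7}, q5→{q3, q4}, q7→{q2}, q8→{q3, q4, q6}; union {q2, q3, q4, q6, q7, q8}; ε-closure = {q1, q2, q3, q4, q6, q7, q8}.
Read 'a': q1→{q6}, q2→{q2, q3}, q3→{q0, q1, q2}, q4→∅, q6→{q1, q3, q5, q8}, q7→{q8}, q8→{q0, q2, q3, q8}; union {q0, q1, q2, q3, q5, q6, q8}; ε-closure = {q0, q1, q2, q3, q4, q5, q6, q8}.

{q0, q1, q2, q3, q4, q5, q6, q8}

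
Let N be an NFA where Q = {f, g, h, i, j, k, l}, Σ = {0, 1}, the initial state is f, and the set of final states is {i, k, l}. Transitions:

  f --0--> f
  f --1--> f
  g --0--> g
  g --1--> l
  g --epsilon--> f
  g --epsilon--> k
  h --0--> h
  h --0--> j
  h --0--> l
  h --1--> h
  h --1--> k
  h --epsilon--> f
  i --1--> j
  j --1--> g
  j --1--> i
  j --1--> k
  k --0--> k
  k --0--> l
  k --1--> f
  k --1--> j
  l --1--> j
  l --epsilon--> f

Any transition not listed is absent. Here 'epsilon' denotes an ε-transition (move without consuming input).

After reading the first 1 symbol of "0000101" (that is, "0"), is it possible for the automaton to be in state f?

Start in {f}.
Read '0': f→{f}; now {f}.
State f is in {f}.

Yes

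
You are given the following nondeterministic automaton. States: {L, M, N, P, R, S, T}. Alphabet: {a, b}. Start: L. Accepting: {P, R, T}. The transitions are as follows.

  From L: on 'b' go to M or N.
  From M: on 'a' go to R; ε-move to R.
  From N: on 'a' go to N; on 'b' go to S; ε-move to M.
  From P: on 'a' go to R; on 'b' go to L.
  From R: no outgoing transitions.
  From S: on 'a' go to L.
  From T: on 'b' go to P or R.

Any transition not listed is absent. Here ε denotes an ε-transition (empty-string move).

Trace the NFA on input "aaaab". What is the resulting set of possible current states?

Start in {L}.
Read 'a': {L} → ∅.
The set is empty and remains empty for the remaining 4 symbols.

∅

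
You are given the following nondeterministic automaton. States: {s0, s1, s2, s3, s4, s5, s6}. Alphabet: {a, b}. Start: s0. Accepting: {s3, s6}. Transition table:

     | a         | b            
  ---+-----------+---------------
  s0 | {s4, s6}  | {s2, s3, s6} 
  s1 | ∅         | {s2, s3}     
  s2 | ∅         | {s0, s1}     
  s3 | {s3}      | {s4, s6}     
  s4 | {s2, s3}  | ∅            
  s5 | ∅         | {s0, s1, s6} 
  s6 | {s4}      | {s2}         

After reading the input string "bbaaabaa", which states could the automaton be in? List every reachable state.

Start in {s0}.
Read 'b': s0→{s2, s3, s6}; now {s2, s3, s6}.
Read 'b': s2→{s0, s1}, s3→{s4, s6}, s6→{s2}; now {s0, s1, s2, s4, s6}.
Read 'a': s0→{s4, s6}, s1→∅, s2→∅, s4→{s2, s3}, s6→{s4}; now {s2, s3, s4, s6}.
Read 'a': s2→∅, s3→{s3}, s4→{s2, s3}, s6→{s4}; now {s2, s3, s4}.
Read 'a': s2→∅, s3→{s3}, s4→{s2, s3}; now {s2, s3}.
Read 'b': s2→{s0, s1}, s3→{s4, s6}; now {s0, s1, s4, s6}.
Read 'a': s0→{s4, s6}, s1→∅, s4→{s2, s3}, s6→{s4}; now {s2, s3, s4, s6}.
Read 'a': s2→∅, s3→{s3}, s4→{s2, s3}, s6→{s4}; now {s2, s3, s4}.

{s2, s3, s4}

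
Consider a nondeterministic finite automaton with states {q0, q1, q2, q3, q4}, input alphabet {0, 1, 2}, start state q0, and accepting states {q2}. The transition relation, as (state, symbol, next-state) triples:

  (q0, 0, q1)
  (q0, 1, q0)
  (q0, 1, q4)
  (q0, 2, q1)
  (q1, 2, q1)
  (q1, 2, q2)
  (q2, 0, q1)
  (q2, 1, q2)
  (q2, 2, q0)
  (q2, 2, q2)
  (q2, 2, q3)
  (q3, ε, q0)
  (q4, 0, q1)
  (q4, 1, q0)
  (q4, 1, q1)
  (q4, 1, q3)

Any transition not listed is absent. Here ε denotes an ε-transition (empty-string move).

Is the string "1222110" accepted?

Start in {q0}.
Read '1': q0→{q0, q4}; now {q0, q4}.
Read '2': q0→{q1}, q4→∅; now {q1}.
Read '2': q1→{q1, q2}; now {q1, q2}.
Read '2': q1→{q1, q2}, q2→{q0, q2, q3}; now {q0, q1, q2, q3}.
Read '1': q0→{q0, q4}, q1→∅, q2→{q2}, q3→∅; now {q0, q2, q4}.
Read '1': q0→{q0, q4}, q2→{q2}, q4→{q0, q1, q3}; now {q0, q1, q2, q3, q4}.
Read '0': q0→{q1}, q1→∅, q2→{q1}, q3→∅, q4→{q1}; now {q1}.
The final set {q1} contains no accepting state.

No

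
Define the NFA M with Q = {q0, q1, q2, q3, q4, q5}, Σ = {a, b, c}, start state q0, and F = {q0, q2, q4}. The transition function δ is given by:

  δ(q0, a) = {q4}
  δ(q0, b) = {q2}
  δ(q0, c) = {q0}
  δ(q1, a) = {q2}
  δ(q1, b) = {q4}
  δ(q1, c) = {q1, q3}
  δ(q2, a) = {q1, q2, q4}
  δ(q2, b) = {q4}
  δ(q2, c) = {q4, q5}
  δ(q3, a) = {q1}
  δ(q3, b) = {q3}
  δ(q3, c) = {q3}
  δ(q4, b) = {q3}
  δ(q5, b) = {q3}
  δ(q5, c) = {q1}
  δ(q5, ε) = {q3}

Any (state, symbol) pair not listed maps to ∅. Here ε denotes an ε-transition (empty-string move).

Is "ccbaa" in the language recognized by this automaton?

Start in {q0}.
Read 'c': q0→{q0}; now {q0}.
Read 'c': q0→{q0}; now {q0}.
Read 'b': q0→{q2}; now {q2}.
Read 'a': q2→{q1, q2, q4}; now {q1, q2, q4}.
Read 'a': q1→{q2}, q2→{q1, q2, q4}, q4→∅; now {q1, q2, q4}.
The final set {q1, q2, q4} contains the accepting states q2, q4.

Yes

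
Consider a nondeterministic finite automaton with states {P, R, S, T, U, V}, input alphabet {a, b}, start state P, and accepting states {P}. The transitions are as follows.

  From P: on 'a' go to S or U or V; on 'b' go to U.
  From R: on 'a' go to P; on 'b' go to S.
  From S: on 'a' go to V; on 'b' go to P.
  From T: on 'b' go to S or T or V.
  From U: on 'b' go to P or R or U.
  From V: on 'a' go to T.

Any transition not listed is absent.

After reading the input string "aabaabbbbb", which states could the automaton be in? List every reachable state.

{P, R, S, T, U, V}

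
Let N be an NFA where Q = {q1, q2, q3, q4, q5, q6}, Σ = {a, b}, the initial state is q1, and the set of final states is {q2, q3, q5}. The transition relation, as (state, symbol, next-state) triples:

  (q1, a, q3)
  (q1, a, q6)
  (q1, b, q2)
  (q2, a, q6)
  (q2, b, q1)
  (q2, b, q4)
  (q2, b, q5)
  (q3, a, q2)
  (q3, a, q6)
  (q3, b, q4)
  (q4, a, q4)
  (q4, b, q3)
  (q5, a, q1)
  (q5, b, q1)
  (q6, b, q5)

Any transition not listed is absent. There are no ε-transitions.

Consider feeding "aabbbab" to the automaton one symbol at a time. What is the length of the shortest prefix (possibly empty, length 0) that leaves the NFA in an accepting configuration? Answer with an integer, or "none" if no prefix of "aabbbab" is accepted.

Start in {q1}.
Read 'a': q1→{q3, q6}; now {q3, q6}.
None of the earlier sets intersect F, but {q3, q6} does.

1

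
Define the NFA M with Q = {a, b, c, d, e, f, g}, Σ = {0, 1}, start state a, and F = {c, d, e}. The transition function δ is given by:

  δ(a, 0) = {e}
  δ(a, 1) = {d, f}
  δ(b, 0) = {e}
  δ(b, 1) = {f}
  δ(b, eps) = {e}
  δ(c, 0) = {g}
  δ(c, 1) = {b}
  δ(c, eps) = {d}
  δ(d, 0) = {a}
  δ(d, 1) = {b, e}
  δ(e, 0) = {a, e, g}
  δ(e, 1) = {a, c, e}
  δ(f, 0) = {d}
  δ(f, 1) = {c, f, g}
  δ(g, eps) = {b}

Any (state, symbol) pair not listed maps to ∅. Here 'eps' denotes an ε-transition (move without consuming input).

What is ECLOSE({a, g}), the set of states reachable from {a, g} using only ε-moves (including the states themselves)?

{a, b, e, g}

Begin with {a, g}.
ε-move g → b; add b.
ε-move b → e; add e.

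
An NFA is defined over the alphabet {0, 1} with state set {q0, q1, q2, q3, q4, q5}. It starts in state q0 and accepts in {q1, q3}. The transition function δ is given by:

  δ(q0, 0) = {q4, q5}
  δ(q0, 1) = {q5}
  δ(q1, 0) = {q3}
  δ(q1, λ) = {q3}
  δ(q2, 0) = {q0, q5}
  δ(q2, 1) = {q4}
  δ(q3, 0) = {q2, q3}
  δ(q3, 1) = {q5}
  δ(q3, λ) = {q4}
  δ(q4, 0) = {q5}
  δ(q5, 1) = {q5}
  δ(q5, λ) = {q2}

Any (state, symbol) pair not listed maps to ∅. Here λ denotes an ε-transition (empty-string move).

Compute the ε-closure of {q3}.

{q3, q4}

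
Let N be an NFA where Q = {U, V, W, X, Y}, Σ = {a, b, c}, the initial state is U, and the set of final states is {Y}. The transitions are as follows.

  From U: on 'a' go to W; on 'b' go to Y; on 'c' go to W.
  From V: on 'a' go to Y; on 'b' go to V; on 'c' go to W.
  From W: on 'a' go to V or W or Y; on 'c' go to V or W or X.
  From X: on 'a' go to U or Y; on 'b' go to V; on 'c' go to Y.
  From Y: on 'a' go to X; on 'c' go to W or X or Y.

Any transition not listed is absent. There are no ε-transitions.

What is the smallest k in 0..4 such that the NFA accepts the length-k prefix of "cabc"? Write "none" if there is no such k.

Start in {U}.
Read 'c': U→{W}; now {W}.
Read 'a': W→{V, W, Y}; now {V, W, Y}.
None of the earlier sets intersect F, but {V, W, Y} does.

2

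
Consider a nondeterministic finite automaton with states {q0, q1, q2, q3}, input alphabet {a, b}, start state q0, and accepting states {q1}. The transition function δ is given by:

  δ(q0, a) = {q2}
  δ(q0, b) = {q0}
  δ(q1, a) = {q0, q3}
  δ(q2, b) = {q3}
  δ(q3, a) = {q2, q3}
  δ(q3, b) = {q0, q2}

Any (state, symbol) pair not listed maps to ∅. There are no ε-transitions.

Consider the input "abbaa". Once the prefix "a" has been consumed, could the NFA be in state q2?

Yes

Start in {q0}.
Read 'a': {q0} → {q2}.
State q2 is in {q2}.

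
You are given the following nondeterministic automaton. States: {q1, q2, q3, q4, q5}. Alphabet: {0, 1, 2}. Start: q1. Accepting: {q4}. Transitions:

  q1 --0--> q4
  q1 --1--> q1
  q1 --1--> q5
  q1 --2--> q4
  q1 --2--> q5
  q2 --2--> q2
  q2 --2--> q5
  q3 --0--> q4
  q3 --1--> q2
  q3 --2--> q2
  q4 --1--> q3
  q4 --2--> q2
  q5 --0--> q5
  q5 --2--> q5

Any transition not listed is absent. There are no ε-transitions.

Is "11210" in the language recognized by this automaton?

Yes

Start in {q1}.
Read '1': {q1} → {q1, q5}.
Read '1': {q1, q5} → {q1, q5}.
Read '2': {q1, q5} → {q4, q5}.
Read '1': {q4, q5} → {q3}.
Read '0': {q3} → {q4}.
The final set {q4} contains the accepting state q4.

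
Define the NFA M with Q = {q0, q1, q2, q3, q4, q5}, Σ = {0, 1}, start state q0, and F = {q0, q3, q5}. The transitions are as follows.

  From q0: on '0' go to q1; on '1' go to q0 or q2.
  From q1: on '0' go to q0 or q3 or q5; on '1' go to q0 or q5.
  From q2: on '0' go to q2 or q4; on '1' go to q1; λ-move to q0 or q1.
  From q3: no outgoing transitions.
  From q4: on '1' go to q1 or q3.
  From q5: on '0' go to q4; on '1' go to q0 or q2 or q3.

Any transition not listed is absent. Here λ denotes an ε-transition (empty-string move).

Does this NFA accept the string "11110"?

Yes

Start in {q0}.
Read '1': {q0} → {q0, q1, q2}.
Read '1': {q0, q1, q2} → {q0, q1, q2, q5}.
Read '1': {q0, q1, q2, q5} → {q0, q1, q2, q3, q5}.
Read '1': {q0, q1, q2, q3, q5} → {q0, q1, q2, q3, q5}.
Read '0': {q0, q1, q2, q3, q5} → {q0, q1, q2, q3, q4, q5}.
The final set {q0, q1, q2, q3, q4, q5} contains the accepting states q0, q3, q5.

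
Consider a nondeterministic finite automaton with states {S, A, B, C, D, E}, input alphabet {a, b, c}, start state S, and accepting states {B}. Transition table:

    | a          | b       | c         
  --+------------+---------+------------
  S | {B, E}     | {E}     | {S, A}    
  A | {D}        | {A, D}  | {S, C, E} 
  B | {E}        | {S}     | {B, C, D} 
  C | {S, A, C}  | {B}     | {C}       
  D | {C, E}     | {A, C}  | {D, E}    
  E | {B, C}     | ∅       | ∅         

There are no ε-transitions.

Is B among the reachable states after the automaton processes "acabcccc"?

Yes

Start in {S}.
Read 'a': S→{B, E}; now {B, E}.
Read 'c': B→{B, C, D}, E→∅; now {B, C, D}.
Read 'a': B→{E}, C→{S, A, C}, D→{C, E}; now {S, A, C, E}.
Read 'b': S→{E}, A→{A, D}, C→{B}, E→∅; now {A, B, D, E}.
Read 'c': A→{S, C, E}, B→{B, C, D}, D→{D, E}, E→∅; now {S, B, C, D, E}.
Read 'c': S→{S, A}, B→{B, C, D}, C→{C}, D→{D, E}, E→∅; now {S, A, B, C, D, E}.
Read 'c': S→{S, A}, A→{S, C, E}, B→{B, C, D}, C→{C}, D→{D, E}, E→∅; now {S, A, B, C, D, E}.
Read 'c': S→{S, A}, A→{S, C, E}, B→{B, C, D}, C→{C}, D→{D, E}, E→∅; now {S, A, B, C, D, E}.
State B is in {S, A, B, C, D, E}.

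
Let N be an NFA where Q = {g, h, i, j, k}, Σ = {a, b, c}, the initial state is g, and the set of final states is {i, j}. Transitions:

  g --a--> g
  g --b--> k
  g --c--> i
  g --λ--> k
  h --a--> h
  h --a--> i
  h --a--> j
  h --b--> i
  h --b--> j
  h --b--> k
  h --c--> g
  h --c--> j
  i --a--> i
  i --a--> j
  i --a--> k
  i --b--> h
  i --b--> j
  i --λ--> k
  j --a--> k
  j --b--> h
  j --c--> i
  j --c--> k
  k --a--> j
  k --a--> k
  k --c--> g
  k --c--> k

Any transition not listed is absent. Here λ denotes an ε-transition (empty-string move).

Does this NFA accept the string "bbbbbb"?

No

Start: ε-closure({g}) = {g, k}.
Read 'b': {g, k} → {k}.
Read 'b': {k} → ∅.
The set is empty and remains empty for the remaining 4 symbols.
The final set ∅ contains no accepting state.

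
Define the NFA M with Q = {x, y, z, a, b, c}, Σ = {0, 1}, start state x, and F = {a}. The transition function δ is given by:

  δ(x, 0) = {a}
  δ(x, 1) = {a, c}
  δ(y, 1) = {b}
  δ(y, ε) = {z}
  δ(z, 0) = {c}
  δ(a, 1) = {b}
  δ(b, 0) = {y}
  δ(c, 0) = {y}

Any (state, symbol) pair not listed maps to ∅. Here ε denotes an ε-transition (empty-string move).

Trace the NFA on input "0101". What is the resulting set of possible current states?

{b}

Start in {x}.
Read '0': x→{a}; now {a}.
Read '1': a→{b}; now {b}.
Read '0': b→{y}; union {y}; ε-closure = {y, z}.
Read '1': y→{b}, z→∅; now {b}.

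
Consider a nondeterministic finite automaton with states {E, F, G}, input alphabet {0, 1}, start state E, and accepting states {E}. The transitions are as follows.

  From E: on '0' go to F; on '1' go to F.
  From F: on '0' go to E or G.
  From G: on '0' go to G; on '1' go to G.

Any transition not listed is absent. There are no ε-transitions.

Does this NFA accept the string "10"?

Start in {E}.
Read '1': E→{F}; now {F}.
Read '0': F→{E, G}; now {E, G}.
The final set {E, G} contains the accepting state E.

Yes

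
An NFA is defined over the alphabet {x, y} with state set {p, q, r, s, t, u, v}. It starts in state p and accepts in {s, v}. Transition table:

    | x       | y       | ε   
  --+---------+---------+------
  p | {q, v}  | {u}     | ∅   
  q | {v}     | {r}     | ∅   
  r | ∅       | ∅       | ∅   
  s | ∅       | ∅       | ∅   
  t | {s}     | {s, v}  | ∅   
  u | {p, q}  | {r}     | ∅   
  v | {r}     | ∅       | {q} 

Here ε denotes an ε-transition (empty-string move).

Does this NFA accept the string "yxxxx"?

Yes

Start in {p}.
Read 'y': {p} → {u}.
Read 'x': {u} → {p, q}.
Read 'x': {p, q} → {q, v}.
Read 'x': {q, v} → {q, r, v}.
Read 'x': {q, r, v} → {q, r, v}.
The final set {q, r, v} contains the accepting state v.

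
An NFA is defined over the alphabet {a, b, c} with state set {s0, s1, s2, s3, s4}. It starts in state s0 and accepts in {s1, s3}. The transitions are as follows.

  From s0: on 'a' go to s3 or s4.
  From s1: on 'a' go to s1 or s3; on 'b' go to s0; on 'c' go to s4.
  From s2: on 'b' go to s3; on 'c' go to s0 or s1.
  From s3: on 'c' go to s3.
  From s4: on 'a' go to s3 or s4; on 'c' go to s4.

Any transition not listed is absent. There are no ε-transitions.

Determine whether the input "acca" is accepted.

Yes

Start in {s0}.
Read 'a': s0→{s3, s4}; now {s3, s4}.
Read 'c': s3→{s3}, s4→{s4}; now {s3, s4}.
Read 'c': s3→{s3}, s4→{s4}; now {s3, s4}.
Read 'a': s3→∅, s4→{s3, s4}; now {s3, s4}.
The final set {s3, s4} contains the accepting state s3.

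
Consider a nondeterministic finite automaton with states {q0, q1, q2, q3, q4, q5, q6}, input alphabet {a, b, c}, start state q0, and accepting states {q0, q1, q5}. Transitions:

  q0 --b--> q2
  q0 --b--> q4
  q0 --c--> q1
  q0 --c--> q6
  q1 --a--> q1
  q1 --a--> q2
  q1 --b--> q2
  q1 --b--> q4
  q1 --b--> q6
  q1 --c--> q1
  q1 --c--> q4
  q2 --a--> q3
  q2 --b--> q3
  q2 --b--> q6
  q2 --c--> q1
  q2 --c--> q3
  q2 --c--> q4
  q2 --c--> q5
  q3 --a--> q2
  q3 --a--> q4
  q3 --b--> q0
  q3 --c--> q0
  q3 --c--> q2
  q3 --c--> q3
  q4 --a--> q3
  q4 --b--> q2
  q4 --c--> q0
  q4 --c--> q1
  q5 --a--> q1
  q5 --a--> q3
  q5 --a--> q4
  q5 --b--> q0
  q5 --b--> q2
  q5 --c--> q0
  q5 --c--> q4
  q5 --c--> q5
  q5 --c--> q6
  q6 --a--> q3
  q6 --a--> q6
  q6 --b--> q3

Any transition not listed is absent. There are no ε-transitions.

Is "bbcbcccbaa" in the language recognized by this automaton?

Start in {q0}.
Read 'b': q0→{q2, q4}; now {q2, q4}.
Read 'b': q2→{q3, q6}, q4→{q2}; now {q2, q3, q6}.
Read 'c': q2→{q1, q3, q4, q5}, q3→{q0, q2, q3}, q6→∅; now {q0, q1, q2, q3, q4, q5}.
Read 'b': q0→{q2, q4}, q1→{q2, q4, q6}, q2→{q3, q6}, q3→{q0}, q4→{q2}, q5→{q0, q2}; now {q0, q2, q3, q4, q6}.
Read 'c': q0→{q1, q6}, q2→{q1, q3, q4, q5}, q3→{q0, q2, q3}, q4→{q0, q1}, q6→∅; now {q0, q1, q2, q3, q4, q5, q6}.
Read 'c': q0→{q1, q6}, q1→{q1, q4}, q2→{q1, q3, q4, q5}, q3→{q0, q2, q3}, q4→{q0, q1}, q5→{q0, q4, q5, q6}, q6→∅; now {q0, q1, q2, q3, q4, q5, q6}.
Read 'c': q0→{q1, q6}, q1→{q1, q4}, q2→{q1, q3, q4, q5}, q3→{q0, q2, q3}, q4→{q0, q1}, q5→{q0, q4, q5, q6}, q6→∅; now {q0, q1, q2, q3, q4, q5, q6}.
Read 'b': q0→{q2, q4}, q1→{q2, q4, q6}, q2→{q3, q6}, q3→{q0}, q4→{q2}, q5→{q0, q2}, q6→{q3}; now {q0, q2, q3, q4, q6}.
Read 'a': q0→∅, q2→{q3}, q3→{q2, q4}, q4→{q3}, q6→{q3, q6}; now {q2, q3, q4, q6}.
Read 'a': q2→{q3}, q3→{q2, q4}, q4→{q3}, q6→{q3, q6}; now {q2, q3, q4, q6}.
The final set {q2, q3, q4, q6} contains no accepting state.

No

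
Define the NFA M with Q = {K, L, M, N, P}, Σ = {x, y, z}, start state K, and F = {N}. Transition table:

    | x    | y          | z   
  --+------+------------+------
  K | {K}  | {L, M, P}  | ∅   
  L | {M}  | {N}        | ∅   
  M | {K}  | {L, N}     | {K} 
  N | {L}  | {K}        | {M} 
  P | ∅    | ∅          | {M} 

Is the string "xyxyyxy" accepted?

Yes

Start in {K}.
Read 'x': {K} → {K}.
Read 'y': {K} → {L, M, P}.
Read 'x': {L, M, P} → {K, M}.
Read 'y': {K, M} → {L, M, N, P}.
Read 'y': {L, M, N, P} → {K, L, N}.
Read 'x': {K, L, N} → {K, L, M}.
Read 'y': {K, L, M} → {L, M, N, P}.
The final set {L, M, N, P} contains the accepting state N.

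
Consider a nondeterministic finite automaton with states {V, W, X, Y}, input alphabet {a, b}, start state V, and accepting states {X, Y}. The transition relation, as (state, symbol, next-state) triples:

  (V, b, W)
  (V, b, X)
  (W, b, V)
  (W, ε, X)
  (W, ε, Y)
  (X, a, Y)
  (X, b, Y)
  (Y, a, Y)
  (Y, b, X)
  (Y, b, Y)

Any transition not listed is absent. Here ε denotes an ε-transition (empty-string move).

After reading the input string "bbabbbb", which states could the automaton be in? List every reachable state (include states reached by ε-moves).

Start in {V}.
Read 'b': {V} → {W, X, Y}.
Read 'b': {W, X, Y} → {V, X, Y}.
Read 'a': {V, X, Y} → {Y}.
Read 'b': {Y} → {X, Y}.
Read 'b': {X, Y} → {X, Y}.
Read 'b': {X, Y} → {X, Y}.
Read 'b': {X, Y} → {X, Y}.

{X, Y}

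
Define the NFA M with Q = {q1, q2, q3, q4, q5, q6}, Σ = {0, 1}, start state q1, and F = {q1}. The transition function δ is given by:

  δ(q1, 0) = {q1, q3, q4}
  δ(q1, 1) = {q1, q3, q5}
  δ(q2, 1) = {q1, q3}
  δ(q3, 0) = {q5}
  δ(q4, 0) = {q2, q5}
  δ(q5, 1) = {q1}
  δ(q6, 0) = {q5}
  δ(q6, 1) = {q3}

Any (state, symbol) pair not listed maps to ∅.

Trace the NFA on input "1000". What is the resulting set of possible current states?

{q1, q2, q3, q4, q5}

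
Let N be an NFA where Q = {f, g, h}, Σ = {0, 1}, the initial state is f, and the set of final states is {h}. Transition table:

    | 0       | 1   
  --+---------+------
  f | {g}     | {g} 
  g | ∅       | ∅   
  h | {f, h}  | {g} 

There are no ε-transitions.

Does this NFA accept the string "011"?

Start in {f}.
Read '0': {f} → {g}.
Read '1': {g} → ∅.
The set is empty and remains empty for the remaining 1 symbol.
The final set ∅ contains no accepting state.

No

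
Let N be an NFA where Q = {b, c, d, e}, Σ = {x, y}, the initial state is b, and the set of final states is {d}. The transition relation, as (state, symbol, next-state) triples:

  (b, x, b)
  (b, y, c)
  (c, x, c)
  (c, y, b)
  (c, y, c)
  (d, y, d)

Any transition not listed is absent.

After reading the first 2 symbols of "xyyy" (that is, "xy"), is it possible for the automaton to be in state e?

Start in {b}.
Read 'x': {b} → {b}.
Read 'y': {b} → {c}.
State e is not in {c}.

No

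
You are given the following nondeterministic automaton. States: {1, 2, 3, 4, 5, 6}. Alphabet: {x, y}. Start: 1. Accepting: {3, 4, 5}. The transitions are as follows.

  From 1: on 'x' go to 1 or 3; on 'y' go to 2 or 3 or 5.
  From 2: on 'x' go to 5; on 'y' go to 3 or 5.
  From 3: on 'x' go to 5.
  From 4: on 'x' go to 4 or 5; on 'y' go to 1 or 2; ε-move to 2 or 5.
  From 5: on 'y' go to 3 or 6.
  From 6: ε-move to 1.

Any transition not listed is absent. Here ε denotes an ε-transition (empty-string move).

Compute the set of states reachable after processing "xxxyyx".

{1, 3, 5}

Start in {1}.
Read 'x': {1} → {1, 3}.
Read 'x': {1, 3} → {1, 3, 5}.
Read 'x': {1, 3, 5} → {1, 3, 5}.
Read 'y': {1, 3, 5} → {1, 2, 3, 5, 6}.
Read 'y': {1, 2, 3, 5, 6} → {1, 2, 3, 5, 6}.
Read 'x': {1, 2, 3, 5, 6} → {1, 3, 5}.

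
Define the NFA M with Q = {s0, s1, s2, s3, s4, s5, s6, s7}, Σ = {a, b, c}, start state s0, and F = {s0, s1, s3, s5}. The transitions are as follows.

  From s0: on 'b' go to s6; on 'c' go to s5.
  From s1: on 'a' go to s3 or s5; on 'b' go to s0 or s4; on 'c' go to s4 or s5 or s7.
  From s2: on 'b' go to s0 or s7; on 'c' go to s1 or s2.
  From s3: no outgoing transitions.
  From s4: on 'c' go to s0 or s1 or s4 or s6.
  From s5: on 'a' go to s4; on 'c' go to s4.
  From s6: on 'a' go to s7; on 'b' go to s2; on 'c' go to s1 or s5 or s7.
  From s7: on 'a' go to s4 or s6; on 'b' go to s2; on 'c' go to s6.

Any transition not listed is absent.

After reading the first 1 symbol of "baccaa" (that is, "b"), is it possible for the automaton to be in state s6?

Start in {s0}.
Read 'b': {s0} → {s6}.
State s6 is in {s6}.

Yes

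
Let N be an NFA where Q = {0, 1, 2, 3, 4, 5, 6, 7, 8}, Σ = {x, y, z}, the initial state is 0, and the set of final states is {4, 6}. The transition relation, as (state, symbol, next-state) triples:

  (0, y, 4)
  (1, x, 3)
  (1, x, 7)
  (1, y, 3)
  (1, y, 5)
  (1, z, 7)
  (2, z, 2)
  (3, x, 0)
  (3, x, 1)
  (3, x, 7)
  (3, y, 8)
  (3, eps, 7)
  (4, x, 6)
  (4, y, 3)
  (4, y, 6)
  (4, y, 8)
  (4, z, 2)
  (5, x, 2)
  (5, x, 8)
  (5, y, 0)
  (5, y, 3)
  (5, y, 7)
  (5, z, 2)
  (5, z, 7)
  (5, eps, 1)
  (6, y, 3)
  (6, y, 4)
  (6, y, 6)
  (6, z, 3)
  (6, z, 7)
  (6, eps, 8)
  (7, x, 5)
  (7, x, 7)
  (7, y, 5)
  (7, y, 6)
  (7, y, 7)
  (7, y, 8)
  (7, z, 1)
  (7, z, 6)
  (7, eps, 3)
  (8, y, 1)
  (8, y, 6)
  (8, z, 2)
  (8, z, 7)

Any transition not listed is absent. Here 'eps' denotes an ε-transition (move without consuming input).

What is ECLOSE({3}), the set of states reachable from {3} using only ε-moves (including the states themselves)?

Begin with {3}.
ε-move 3 → 7; add 7.

{3, 7}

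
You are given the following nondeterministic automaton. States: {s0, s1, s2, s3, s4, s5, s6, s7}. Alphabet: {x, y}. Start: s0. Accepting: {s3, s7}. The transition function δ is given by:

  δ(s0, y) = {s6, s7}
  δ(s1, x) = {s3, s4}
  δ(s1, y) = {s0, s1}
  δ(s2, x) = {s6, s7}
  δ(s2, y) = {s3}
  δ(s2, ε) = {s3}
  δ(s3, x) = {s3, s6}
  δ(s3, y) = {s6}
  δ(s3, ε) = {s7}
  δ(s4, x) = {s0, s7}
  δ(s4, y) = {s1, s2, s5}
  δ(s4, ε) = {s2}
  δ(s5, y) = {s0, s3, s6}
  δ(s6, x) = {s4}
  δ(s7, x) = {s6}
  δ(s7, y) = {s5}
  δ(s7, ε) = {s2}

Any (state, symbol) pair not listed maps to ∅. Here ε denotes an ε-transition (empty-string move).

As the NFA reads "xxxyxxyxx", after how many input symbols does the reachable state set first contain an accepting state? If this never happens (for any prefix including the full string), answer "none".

none

Start in {s0}.
Read 'x': {s0} → ∅.
The set is empty and remains empty for the remaining 8 symbols.
No reachable set along the way intersects F.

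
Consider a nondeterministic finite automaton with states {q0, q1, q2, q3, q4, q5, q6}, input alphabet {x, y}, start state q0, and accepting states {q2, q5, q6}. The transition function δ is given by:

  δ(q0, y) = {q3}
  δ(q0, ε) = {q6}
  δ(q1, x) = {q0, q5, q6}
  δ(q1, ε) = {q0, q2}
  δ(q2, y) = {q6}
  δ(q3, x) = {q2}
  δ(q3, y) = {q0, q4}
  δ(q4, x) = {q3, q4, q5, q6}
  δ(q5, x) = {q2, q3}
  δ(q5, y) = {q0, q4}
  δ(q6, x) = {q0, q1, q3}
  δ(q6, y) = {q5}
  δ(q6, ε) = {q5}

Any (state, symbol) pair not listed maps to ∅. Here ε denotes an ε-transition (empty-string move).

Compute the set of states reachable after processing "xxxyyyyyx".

{q0, q1, q2, q3, q4, q5, q6}

Start: ε-closure({q0}) = {q0, q5, q6}.
Read 'x': q0→∅, q5→{q2, q3}, q6→{q0, q1, q3}; union {q0, q1, q2, q3}; ε-closure = {q0, q1, q2, q3, q5, q6}.
Read 'x': q0→∅, q1→{q0, q5, q6}, q2→∅, q3→{q2}, q5→{q2, q3}, q6→{q0, q1, q3}; now {q0, q1, q2, q3, q5, q6}.
Read 'x': q0→∅, q1→{q0, q5, q6}, q2→∅, q3→{q2}, q5→{q2, q3}, q6→{q0, q1, q3}; now {q0, q1, q2, q3, q5, q6}.
Read 'y': q0→{q3}, q1→∅, q2→{q6}, q3→{q0, q4}, q5→{q0, q4}, q6→{q5}; now {q0, q3, q4, q5, q6}.
Read 'y': q0→{q3}, q3→{q0, q4}, q4→∅, q5→{q0, q4}, q6→{q5}; union {q0, q3, q4, q5}; ε-closure = {q0, q3, q4, q5, q6}.
Read 'y': q0→{q3}, q3→{q0, q4}, q4→∅, q5→{q0, q4}, q6→{q5}; union {q0, q3, q4, q5}; ε-closure = {q0, q3, q4, q5, q6}.
Read 'y': q0→{q3}, q3→{q0, q4}, q4→∅, q5→{q0, q4}, q6→{q5}; union {q0, q3, q4, q5}; ε-closure = {q0, q3, q4, q5, q6}.
Read 'y': q0→{q3}, q3→{q0, q4}, q4→∅, q5→{q0, q4}, q6→{q5}; union {q0, q3, q4, q5}; ε-closure = {q0, q3, q4, q5, q6}.
Read 'x': q0→∅, q3→{q2}, q4→{q3, q4, q5, q6}, q5→{q2, q3}, q6→{q0, q1, q3}; now {q0, q1, q2, q3, q4, q5, q6}.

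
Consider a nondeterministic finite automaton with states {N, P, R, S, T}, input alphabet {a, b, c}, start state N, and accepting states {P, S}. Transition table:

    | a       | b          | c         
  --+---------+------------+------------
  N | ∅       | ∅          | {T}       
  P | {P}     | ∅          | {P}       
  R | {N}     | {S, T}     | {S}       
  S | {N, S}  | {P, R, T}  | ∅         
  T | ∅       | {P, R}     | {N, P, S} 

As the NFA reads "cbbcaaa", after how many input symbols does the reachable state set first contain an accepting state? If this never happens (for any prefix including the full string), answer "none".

Start in {N}.
Read 'c': {N} → {T}.
Read 'b': {T} → {P, R}.
None of the earlier sets intersect F, but {P, R} does.

2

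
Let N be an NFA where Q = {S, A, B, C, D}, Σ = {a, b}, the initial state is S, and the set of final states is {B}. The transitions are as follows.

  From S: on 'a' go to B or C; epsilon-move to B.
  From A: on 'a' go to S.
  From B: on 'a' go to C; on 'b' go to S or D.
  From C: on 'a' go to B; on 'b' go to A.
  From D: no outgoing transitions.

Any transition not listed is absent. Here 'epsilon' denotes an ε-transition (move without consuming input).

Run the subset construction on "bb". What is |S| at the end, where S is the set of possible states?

3

Start: ε-closure({S}) = {S, B}.
Read 'b': S→∅, B→{S, D}; union {S, D}; ε-closure = {S, B, D}.
Read 'b': S→∅, B→{S, D}, D→∅; union {S, D}; ε-closure = {S, B, D}.
That set has 3 states.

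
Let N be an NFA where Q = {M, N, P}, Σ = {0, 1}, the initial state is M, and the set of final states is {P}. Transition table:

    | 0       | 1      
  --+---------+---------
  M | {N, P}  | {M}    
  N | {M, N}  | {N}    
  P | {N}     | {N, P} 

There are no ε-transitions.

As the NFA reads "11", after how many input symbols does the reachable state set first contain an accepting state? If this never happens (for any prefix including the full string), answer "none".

none

Start in {M}.
Read '1': M→{M}; now {M}.
Read '1': M→{M}; now {M}.
No reachable set along the way intersects F.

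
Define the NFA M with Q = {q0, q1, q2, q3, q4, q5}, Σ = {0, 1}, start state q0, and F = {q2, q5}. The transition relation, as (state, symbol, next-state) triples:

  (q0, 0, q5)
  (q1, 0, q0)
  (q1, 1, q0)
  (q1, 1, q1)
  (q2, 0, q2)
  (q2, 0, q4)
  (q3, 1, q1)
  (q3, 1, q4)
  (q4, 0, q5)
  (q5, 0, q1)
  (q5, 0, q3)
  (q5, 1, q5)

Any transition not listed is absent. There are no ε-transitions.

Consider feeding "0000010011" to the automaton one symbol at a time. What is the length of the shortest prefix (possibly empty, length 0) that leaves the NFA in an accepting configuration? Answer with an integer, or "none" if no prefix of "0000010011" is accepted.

1

Start in {q0}.
Read '0': q0→{q5}; now {q5}.
None of the earlier sets intersect F, but {q5} does.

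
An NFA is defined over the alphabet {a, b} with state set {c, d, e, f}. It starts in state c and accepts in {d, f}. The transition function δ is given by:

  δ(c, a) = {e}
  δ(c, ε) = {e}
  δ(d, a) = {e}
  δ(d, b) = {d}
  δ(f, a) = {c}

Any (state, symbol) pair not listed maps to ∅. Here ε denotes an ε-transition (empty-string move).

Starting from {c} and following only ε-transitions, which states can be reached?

{c, e}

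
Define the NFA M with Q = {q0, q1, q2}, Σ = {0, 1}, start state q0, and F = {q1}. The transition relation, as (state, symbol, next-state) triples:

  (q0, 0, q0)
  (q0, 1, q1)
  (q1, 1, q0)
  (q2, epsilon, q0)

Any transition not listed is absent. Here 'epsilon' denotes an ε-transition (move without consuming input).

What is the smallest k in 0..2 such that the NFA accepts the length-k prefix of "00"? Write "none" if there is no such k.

Start in {q0}.
Read '0': q0→{q0}; now {q0}.
Read '0': q0→{q0}; now {q0}.
No reachable set along the way intersects F.

none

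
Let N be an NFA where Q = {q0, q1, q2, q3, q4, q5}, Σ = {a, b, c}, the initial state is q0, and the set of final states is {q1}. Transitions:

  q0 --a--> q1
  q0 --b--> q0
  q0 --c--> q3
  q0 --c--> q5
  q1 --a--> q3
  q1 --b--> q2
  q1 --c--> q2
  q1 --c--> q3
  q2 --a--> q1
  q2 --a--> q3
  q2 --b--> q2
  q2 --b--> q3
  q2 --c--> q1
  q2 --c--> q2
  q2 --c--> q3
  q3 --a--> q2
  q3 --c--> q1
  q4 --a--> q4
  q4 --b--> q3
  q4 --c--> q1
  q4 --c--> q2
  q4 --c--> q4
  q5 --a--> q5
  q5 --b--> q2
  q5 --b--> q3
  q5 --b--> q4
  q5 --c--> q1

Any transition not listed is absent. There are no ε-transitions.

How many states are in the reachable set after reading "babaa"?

2

Start in {q0}.
Read 'b': q0→{q0}; now {q0}.
Read 'a': q0→{q1}; now {q1}.
Read 'b': q1→{q2}; now {q2}.
Read 'a': q2→{q1, q3}; now {q1, q3}.
Read 'a': q1→{q3}, q3→{q2}; now {q2, q3}.
That set has 2 states.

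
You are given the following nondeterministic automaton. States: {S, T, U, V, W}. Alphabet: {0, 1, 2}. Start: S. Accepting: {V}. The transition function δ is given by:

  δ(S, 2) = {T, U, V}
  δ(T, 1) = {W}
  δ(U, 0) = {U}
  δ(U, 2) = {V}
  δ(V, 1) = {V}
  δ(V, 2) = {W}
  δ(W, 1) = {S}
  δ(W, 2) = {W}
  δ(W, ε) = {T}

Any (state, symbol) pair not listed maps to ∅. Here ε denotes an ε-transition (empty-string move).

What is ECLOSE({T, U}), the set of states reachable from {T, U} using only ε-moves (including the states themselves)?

Begin with {T, U}.
No ε-moves leave this set, so the closure equals the set itself.

{T, U}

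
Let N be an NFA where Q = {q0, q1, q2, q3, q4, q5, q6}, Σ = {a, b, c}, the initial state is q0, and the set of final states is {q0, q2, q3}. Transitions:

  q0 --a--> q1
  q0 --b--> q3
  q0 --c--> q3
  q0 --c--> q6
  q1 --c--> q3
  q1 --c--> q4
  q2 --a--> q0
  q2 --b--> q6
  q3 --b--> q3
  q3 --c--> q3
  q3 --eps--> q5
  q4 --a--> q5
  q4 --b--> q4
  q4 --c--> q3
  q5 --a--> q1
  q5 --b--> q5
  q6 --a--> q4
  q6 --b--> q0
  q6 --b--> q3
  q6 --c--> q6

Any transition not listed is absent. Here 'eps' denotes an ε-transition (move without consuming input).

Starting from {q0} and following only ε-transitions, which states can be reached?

{q0}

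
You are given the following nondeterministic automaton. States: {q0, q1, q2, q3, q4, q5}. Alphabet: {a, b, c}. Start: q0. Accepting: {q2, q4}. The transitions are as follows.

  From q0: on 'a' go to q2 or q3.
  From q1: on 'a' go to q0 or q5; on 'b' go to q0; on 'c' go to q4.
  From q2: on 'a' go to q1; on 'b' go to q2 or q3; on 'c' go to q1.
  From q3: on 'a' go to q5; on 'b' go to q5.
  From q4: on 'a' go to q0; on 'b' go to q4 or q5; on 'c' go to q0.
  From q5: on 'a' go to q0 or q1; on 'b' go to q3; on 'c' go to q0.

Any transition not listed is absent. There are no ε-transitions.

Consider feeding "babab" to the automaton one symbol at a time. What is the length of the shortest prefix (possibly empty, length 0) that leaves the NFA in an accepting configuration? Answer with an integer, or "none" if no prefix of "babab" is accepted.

Start in {q0}.
Read 'b': {q0} → ∅.
The set is empty and remains empty for the remaining 4 symbols.
No reachable set along the way intersects F.

none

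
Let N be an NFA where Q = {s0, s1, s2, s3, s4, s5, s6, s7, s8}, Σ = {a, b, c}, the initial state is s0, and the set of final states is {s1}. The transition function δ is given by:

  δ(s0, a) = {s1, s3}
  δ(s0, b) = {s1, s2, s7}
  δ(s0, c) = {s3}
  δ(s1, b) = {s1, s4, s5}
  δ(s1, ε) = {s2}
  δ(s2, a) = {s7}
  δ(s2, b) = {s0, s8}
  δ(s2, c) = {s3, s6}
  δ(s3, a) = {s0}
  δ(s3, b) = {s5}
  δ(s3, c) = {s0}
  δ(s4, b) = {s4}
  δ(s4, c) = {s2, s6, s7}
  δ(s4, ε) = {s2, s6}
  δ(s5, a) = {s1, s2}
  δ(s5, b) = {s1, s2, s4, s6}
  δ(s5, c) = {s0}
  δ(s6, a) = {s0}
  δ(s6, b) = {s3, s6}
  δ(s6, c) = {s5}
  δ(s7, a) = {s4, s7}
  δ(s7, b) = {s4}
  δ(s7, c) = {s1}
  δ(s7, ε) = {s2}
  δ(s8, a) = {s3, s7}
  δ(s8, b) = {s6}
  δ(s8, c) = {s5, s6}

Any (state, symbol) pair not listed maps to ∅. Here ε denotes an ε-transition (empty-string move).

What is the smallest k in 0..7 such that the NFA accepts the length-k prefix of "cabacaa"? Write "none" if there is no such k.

3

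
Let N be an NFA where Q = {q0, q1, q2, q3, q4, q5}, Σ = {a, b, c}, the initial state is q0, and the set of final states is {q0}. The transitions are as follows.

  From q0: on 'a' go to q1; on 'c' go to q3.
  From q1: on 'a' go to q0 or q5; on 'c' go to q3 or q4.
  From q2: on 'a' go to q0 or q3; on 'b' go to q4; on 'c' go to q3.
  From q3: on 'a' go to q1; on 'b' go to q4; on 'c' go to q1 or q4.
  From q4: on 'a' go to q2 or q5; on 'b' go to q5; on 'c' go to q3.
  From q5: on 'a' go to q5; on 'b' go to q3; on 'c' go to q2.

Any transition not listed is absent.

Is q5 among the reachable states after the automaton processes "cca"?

Start in {q0}.
Read 'c': q0→{q3}; now {q3}.
Read 'c': q3→{q1, q4}; now {q1, q4}.
Read 'a': q1→{q0, q5}, q4→{q2, q5}; now {q0, q2, q5}.
State q5 is in {q0, q2, q5}.

Yes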